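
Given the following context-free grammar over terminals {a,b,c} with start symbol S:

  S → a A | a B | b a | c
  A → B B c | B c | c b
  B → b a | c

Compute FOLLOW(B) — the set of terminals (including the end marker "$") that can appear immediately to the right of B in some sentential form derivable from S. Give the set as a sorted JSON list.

FIRST sets, iterate to fixpoint:
round 1:
  A via A→c b: +{c}
  B via B→b a: +{b}
  B via B→c: +{c}
  S via S→a A: +{a}
  S via S→b a: +{b}
  S via S→c: +{c}
  FIRST(S)={a,b,c}  FIRST(A)={c}  FIRST(B)={b,c}
round 2:
  A via A→B B c: +{b}
  FIRST(S)={a,b,c}  FIRST(A)={b,c}  FIRST(B)={b,c}
round 3: done
  FIRST(S)={a,b,c}  FIRST(A)={b,c}  FIRST(B)={b,c}

Compute FOLLOW by fixpoint:
seed FOLLOW(S) with $
pass 1:
  A→B B c: FOLLOW(B) ⊇ FIRST(B) = {b,c}; new: +{b,c}
  S→a A: FOLLOW(A) ⊇ FOLLOW(S) ⊇ {$}; new: +{$}
  S→a B: FOLLOW(B) ⊇ FOLLOW(S) ⊇ {$}; new: +{$}
  S: {$}  A: {$}  B: {$,b,c}
pass 2: (no change)
  S: {$}  A: {$}  B: {$,b,c}

FOLLOW(B) = ["$", "b", "c"]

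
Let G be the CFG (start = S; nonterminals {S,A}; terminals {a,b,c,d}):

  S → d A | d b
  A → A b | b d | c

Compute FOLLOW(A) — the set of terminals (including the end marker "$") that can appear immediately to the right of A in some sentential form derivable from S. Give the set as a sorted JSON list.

Compute FIRST by fixpoint:
pass 1:
  A via A→b d: +{b}
  A via A→c: +{c}
  S via S→d A: +{d}
  FIRST[S]={d}  FIRST[A]={b,c}
pass 2: (no change)
  FIRST[S]={d}  FIRST[A]={b,c}

FOLLOW sets:
FOLLOW(S) := {$}
pass 1:
  A→A b: FOLLOW(A) ⊇ FIRST(b) = {b}; new: +{b}
  S→d A: FOLLOW(A) ⊇ FOLLOW(S) ⊇ {$}; new: +{$}
  S: {$}  A: {$,b}
pass 2: (no change)
  S: {$}  A: {$,b}

FOLLOW(A) = ["$", "b"]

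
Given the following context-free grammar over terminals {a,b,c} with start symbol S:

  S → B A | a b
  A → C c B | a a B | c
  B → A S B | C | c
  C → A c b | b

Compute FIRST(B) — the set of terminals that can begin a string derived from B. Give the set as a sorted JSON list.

FIRST iteration:
pass 1:
  A via A→a a B: +{a}
  A via A→c: +{c}
  B via B→A S B: +{a,c}
  C via C→A c b: +{a,c}
  C via C→b: +{b}
  S via S→B A: +{a,c}
  FIRST[S]={a,c}  FIRST[A]={a,c}  FIRST[B]={a,c}  FIRST[C]={a,b,c}
pass 2:
  A via A→C c B: +{b}
  B via B→A S B: +{b}
  S via S→B A: +{b}
  FIRST[S]={a,b,c}  FIRST[A]={a,b,c}  FIRST[B]={a,b,c}  FIRST[C]={a,b,c}
pass 3: (stable)
  FIRST[S]={a,b,c}  FIRST[A]={a,b,c}  FIRST[B]={a,b,c}  FIRST[C]={a,b,c}

FIRST(B) = ["a", "b", "c"]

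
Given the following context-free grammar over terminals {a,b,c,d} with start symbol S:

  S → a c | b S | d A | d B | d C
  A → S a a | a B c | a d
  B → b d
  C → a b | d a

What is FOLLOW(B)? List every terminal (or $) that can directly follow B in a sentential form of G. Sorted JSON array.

FIRST iteration:
iter 1:
  A via A→a B c: +{a}
  B via B→b d: +{b}
  C via C→a b: +{a}
  C via C→d a: +{d}
  S via S→a c: +{a}
  S via S→b S: +{b}
  S via S→d A: +{d}
  FIRST[S]={a,b,d}  FIRST[A]={a}  FIRST[B]={b}  FIRST[C]={a,d}
iter 2:
  A via A→S a a: +{b,d}
  FIRST[S]={a,b,d}  FIRST[A]={a,b,d}  FIRST[B]={b}  FIRST[C]={a,d}
iter 3: (no change)
  FIRST[S]={a,b,d}  FIRST[A]={a,b,d}  FIRST[B]={b}  FIRST[C]={a,d}

FOLLOW iteration:
initialize: $ ∈ FOLLOW(S)
iter 1:
  A→S a a: FOLLOW(S) ⊇ FIRST(a) = {a}; new: +{a}
  A→a B c: FOLLOW(B) ⊇ FIRST(c) = {c}; new: +{c}
  S→d A: FOLLOW(A) ⊇ FOLLOW(S) ⊇ {$,a}; new: +{$,a}
  S→d B: FOLLOW(B) ⊇ FOLLOW(S) ⊇ {$,a}; new: +{$,a}
  S→d C: FOLLOW(C) ⊇ FOLLOW(S) ⊇ {$,a}; new: +{$,a}
  S: {$,a}  A: {$,a}  B: {$,a,c}  C: {$,a}
iter 2: (no change)
  S: {$,a}  A: {$,a}  B: {$,a,c}  C: {$,a}

FOLLOW(B) = ["$", "a", "c"]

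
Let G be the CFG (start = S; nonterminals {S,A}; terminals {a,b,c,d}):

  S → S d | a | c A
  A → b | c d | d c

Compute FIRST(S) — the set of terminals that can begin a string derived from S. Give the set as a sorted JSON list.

Compute FIRST by fixpoint:
iter 1:
  A via A→b: +{b}
  A via A→c d: +{c}
  A via A→d c: +{d}
  S via S→a: +{a}
  S via S→c A: +{c}
  FIRST(S)={a,c}  FIRST(A)={b,c,d}
iter 2: done
  FIRST(S)={a,c}  FIRST(A)={b,c,d}

FIRST(S) = ["a", "c"]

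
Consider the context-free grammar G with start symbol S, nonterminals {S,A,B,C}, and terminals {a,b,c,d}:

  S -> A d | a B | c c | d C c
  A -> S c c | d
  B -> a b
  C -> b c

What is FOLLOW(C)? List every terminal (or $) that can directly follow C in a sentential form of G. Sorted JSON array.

FIRST sets, iterate to fixpoint:
[1]
  A via A→d: +{d}
  B via B→a b: +{a}
  C via C→b c: +{b}
  S via S→A d: +{d}
  S via S→a B: +{a}
  S via S→c c: +{c}
  FIRST(S)={a,c,d}  FIRST(A)={d}  FIRST(B)={a}  FIRST(C)={b}
[2]
  A via A→S c c: +{a,c}
  FIRST(S)={a,c,d}  FIRST(A)={a,c,d}  FIRST(B)={a}  FIRST(C)={b}
[3] (stable)
  FIRST(S)={a,c,d}  FIRST(A)={a,c,d}  FIRST(B)={a}  FIRST(C)={b}

FOLLOW iteration:
initialize: $ ∈ FOLLOW(S)
iter 1:
  A→S c c: FOLLOW(S) ⊇ FIRST(c) = {c}; new: +{c}
  S→A d: FOLLOW(A) ⊇ FIRST(d) = {d}; new: +{d}
  S→a B: FOLLOW(B) ⊇ FOLLOW(S) ⊇ {$,c}; new: +{$,c}
  S→d C c: FOLLOW(C) ⊇ FIRST(c) = {c}; new: +{c}
  S: {$,c}  A: {d}  B: {$,c}  C: {c}
iter 2: (stable)
  S: {$,c}  A: {d}  B: {$,c}  C: {c}

FOLLOW(C) = ["c"]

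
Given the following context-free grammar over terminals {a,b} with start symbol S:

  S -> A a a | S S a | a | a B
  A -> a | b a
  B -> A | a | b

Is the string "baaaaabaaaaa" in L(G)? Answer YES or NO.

CNF form of G:
  S -> A X2 | S X3 | T1 B | a
  A -> T0 T1 | a
  B -> T0 T1 | a | b
  T0 -> b
  T1 -> a
  X2 -> T1 T1
  X3 -> S T1

CYK table (by increasing span):
  [0..0]={B,T0}  "b"  orig:{B}
  [1..1]={A,B,S,T1}  "a"  orig:{A,B,S}
  [2..2]={A,B,S,T1}  "a"  orig:{A,B,S}
  [3..3]={A,B,S,T1}  "a"  orig:{A,B,S}
  [4..4]={A,B,S,T1}  "a"  orig:{A,B,S}
  [5..5]={A,B,S,T1}  "a"  orig:{A,B,S}
  [6..6]={B,T0}  "b"  orig:{B}
  [7..7]={A,B,S,T1}  "a"  orig:{A,B,S}
  [8..8]={A,B,S,T1}  "a"  orig:{A,B,S}
  [9..9]={A,B,S,T1}  "a"  orig:{A,B,S}
  [10..10]={A,B,S,T1}  "a"  orig:{A,B,S}
  [11..11]={A,B,S,T1}  "a"  orig:{A,B,S}
  [0..1]={A,B}  "ba"
  [1..2]={S,X2,X3}  "aa"  orig:{S}
  [2..3]={S,X2,X3}  "aa"  orig:{S}
  [3..4]={S,X2,X3}  "aa"  orig:{S}
  [4..5]={S,X2,X3}  "aa"  orig:{S}
  [5..6]={S}  "ab"
  [6..7]={A,B}  "ba"
  [7..8]={S,X2,X3}  "aa"  orig:{S}
  [8..9]={S,X2,X3}  "aa"  orig:{S}
  [9..10]={S,X2,X3}  "aa"  orig:{S}
  [10..11]={S,X2,X3}  "aa"  orig:{S}
  [0..2]=∅  "baa"
  [1..3]={S,X3}  "aaa"  orig:{S}
  [2..4]={S,X3}  "aaa"  orig:{S}
  [3..5]={S,X3}  "aaa"  orig:{S}
  [4..6]=∅  "aab"
  [5..7]={S,X3}  "aba"  orig:{S}
  [6..8]=∅  "baa"
  [7..9]={S,X3}  "aaa"  orig:{S}
  [8..10]={S,X3}  "aaa"  orig:{S}
  [9..11]={S,X3}  "aaa"  orig:{S}
  [0..3]={S}  "baaa"
  [1..4]={S,X3}  "aaaa"  orig:{S}
  [2..5]={S,X3}  "aaaa"  orig:{S}
  [3..6]=∅  "aaab"
  [4..7]={S}  "aaba"
  [5..8]={S,X3}  "abaa"  orig:{S}
  [6..9]={S}  "baaa"
  [7..10]={S,X3}  "aaaa"  orig:{S}
  [8..11]={S,X3}  "aaaa"  orig:{S}
  [0..4]={X3}  "baaaa"  orig:{}
  [1..5]={S,X3}  "aaaaa"  orig:{S}
  [2..6]=∅  "aaaab"
  [3..7]={S}  "aaaba"
  [4..8]={S,X3}  "aabaa"  orig:{S}
  [5..9]={S,X3}  "abaaa"  orig:{S}
  [6..10]={X3}  "baaaa"  orig:{}
  [7..11]={S,X3}  "aaaaa"  orig:{S}
  [0..5]={S}  "baaaaa"
  [1..6]=∅  "aaaaab"
  [2..7]={S}  "aaaaba"
  [3..8]={S,X3}  "aaabaa"  orig:{S}
  [4..9]={S,X3}  "aabaaa"  orig:{S}
  [5..10]={S,X3}  "abaaaa"  orig:{S}
  [6..11]={S}  "baaaaa"
  [0..6]=∅  "baaaaab"
  [1..7]={S}  "aaaaaba"
  [2..8]={S,X3}  "aaaabaa"  orig:{S}
  [3..9]={S,X3}  "aaabaaa"  orig:{S}
  [4..10]={S,X3}  "aabaaaa"  orig:{S}
  [5..11]={S,X3}  "abaaaaa"  orig:{S}
  [0..7]=∅  "baaaaaba"
  [1..8]={S,X3}  "aaaaabaa"  orig:{S}
  [2..9]={S,X3}  "aaaabaaa"  orig:{S}
  [3..10]={S,X3}  "aaabaaaa"  orig:{S}
  [4..11]={S,X3}  "aabaaaaa"  orig:{S}
  [0..8]={S}  "baaaaabaa"
  [1..9]={S,X3}  "aaaaabaaa"  orig:{S}
  [2..10]={S,X3}  "aaaabaaaa"  orig:{S}
  [3..11]={S,X3}  "aaabaaaaa"  orig:{S}
  [0..9]={S,X3}  "baaaaabaaa"  orig:{S}
  [1..10]={S,X3}  "aaaaabaaaa"  orig:{S}
  [2..11]={S,X3}  "aaaabaaaaa"  orig:{S}
  [0..10]={S,X3}  "baaaaabaaaa"  orig:{S}
  [1..11]={S,X3}  "aaaaabaaaaa"  orig:{S}
  [0..11]={S,X3}  "baaaaabaaaaa"  orig:{S}

S ∈ T[0,11] ⇒ YES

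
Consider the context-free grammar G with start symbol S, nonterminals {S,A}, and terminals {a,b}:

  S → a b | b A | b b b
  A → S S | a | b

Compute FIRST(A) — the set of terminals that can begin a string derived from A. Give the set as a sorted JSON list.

Compute FIRST by fixpoint:
pass 1:
  A via A→a: +{a}
  A via A→b: +{b}
  S via S→a b: +{a}
  S via S→b A: +{b}
  S: {a,b}  A: {a,b}
pass 2: done
  S: {a,b}  A: {a,b}

FIRST(A) = ["a", "b"]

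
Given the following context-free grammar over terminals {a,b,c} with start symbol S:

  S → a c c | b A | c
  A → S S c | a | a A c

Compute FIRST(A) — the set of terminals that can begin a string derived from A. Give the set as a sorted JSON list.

FIRST sets, iterate to fixpoint:
pass 1:
  A via A→a: +{a}
  S via S→a c c: +{a}
  S via S→b A: +{b}
  S via S→c: +{c}
  FIRST(S)={a,b,c}  FIRST(A)={a}
pass 2:
  A via A→S S c: +{b,c}
  FIRST(S)={a,b,c}  FIRST(A)={a,b,c}
pass 3: (stable)
  FIRST(S)={a,b,c}  FIRST(A)={a,b,c}

FIRST(A) = ["a", "b", "c"]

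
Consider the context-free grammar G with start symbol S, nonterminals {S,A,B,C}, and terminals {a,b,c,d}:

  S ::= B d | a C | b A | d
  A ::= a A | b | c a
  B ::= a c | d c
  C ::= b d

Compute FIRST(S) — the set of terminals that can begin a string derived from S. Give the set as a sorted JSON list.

FIRST iteration:
iter 1:
  A via A→a A: +{a}
  A via A→b: +{b}
  A via A→c a: +{c}
  B via B→a c: +{a}
  B via B→d c: +{d}
  C via C→b d: +{b}
  S via S→B d: +{a,d}
  S via S→b A: +{b}
  S: {a,b,d}  A: {a,b,c}  B: {a,d}  C: {b}
iter 2: — fixpoint
  S: {a,b,d}  A: {a,b,c}  B: {a,d}  C: {b}

FIRST(S) = ["a", "b", "d"]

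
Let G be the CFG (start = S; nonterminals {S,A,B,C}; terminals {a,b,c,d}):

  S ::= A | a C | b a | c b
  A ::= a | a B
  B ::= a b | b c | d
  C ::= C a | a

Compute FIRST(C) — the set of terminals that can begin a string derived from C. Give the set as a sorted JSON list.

FIRST iteration:
[1]
  A via A→a: +{a}
  B via B→a b: +{a}
  B via B→b c: +{b}
  B via B→d: +{d}
  C via C→a: +{a}
  S via S→A: +{a}
  S via S→b a: +{b}
  S via S→c b: +{c}
  FIRST(S)={a,b,c}  FIRST(A)={a}  FIRST(B)={a,b,d}  FIRST(C)={a}
[2] — fixpoint
  FIRST(S)={a,b,c}  FIRST(A)={a}  FIRST(B)={a,b,d}  FIRST(C)={a}

FIRST(C) = ["a"]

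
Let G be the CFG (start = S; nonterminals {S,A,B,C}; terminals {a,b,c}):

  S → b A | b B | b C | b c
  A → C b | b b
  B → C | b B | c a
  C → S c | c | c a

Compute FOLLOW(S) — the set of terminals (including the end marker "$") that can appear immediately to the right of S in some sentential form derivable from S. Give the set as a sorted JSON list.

Compute FIRST by fixpoint:
iter 1:
  A via A→b b: +{b}
  B via B→b B: +{b}
  B via B→c a: +{c}
  C via C→c: +{c}
  S via S→b A: +{b}
  S: {b}  A: {b}  B: {b,c}  C: {c}
iter 2:
  A via A→C b: +{c}
  C via C→S c: +{b}
  S: {b}  A: {b,c}  B: {b,c}  C: {b,c}
iter 3: (stable)
  S: {b}  A: {b,c}  B: {b,c}  C: {b,c}

Compute FOLLOW by fixpoint:
seed FOLLOW(S) with $
iter 1:
  A→C b: FOLLOW(C) ⊇ FIRST(b) = {b}; new: +{b}
  C→S c: FOLLOW(S) ⊇ FIRST(c) = {c}; new: +{c}
  S→b A: FOLLOW(A) ⊇ FOLLOW(S) ⊇ {$,c}; new: +{$,c}
  S→b B: FOLLOW(B) ⊇ FOLLOW(S) ⊇ {$,c}; new: +{$,c}
  S→b C: FOLLOW(C) ⊇ FOLLOW(S) ⊇ {$,c}; new: +{$,c}
  FOLLOW(S)={$,c}  FOLLOW(A)={$,c}  FOLLOW(B)={$,c}  FOLLOW(C)={$,b,c}
iter 2: — fixpoint
  FOLLOW(S)={$,c}  FOLLOW(A)={$,c}  FOLLOW(B)={$,c}  FOLLOW(C)={$,b,c}

FOLLOW(S) = ["$", "c"]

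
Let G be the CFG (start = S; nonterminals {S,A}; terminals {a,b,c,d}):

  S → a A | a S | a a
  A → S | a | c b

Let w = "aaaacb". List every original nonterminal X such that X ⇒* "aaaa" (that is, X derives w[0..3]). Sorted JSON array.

Convert to CNF:
  S -> T0 A | T0 S | T0 T0
  A -> T0 A | T0 S | T0 T0 | T1 T2 | a
  T0 -> a
  T1 -> c
  T2 -> b

Fill CYK table bottom-up, restricted to cells inside w[0..3]:
  cell(0,0) a: {A,T0}  orig:{A}
  cell(1,1) a: {A,T0}  orig:{A}
  cell(2,2) a: {A,T0}  orig:{A}
  cell(3,3) a: {A,T0}  orig:{A}
  cell(0,1) aa: {A,S}
  cell(1,2) aa: {A,S}
  cell(2,3) aa: {A,S}
  cell(0,2) aaa: {A,S}
  cell(1,3) aaa: {A,S}
  cell(0,3) aaaa: {A,S}

Original NTs in T[0,3] deriving "aaaa": ["A", "S"]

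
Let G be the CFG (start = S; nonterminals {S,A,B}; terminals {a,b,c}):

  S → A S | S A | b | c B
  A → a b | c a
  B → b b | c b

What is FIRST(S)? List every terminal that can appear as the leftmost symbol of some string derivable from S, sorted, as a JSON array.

Compute FIRST by fixpoint:
iter 1:
  A via A→a b: +{a}
  A via A→c a: +{c}
  B via B→b b: +{b}
  B via B→c b: +{c}
  S via S→A S: +{a,c}
  S via S→b: +{b}
  FIRST[S]={a,b,c}  FIRST[A]={a,c}  FIRST[B]={b,c}
iter 2: done
  FIRST[S]={a,b,c}  FIRST[A]={a,c}  FIRST[B]={b,c}

FIRST(S) = ["a", "b", "c"]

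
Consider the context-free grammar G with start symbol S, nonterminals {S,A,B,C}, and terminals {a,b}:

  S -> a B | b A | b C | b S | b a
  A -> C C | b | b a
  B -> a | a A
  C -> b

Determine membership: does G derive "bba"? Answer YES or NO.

Convert to CNF:
  S -> T0 A | T0 C | T0 S | T0 T1 | T1 B
  A -> C C | T0 T1 | b
  B -> T1 A | a
  C -> b
  T0 -> b
  T1 -> a

CYK fill:
  T[0,0] 'b' = {A,C,T0}  orig:{A,C}
  T[1,1] 'b' = {A,C,T0}  orig:{A,C}
  T[2,2] 'a' = {B,T1}  orig:{B}
  T[0,1] 'bb' = {A,S}
  T[1,2] 'ba' = {A,S}
  T[0,2] 'bba' = {S}

S ∈ T[0,2] ⇒ YES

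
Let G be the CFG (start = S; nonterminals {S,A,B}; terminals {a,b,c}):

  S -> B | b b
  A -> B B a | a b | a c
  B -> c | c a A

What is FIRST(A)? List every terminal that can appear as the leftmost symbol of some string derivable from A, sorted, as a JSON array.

FIRST sets, iterate to fixpoint:
pass 1:
  A via A→a b: +{a}
  B via B→c: +{c}
  S via S→B: +{c}
  S via S→b b: +{b}
  FIRST(S)={b,c}  FIRST(A)={a}  FIRST(B)={c}
pass 2:
  A via A→B B a: +{c}
  FIRST(S)={b,c}  FIRST(A)={a,c}  FIRST(B)={c}
pass 3: done
  FIRST(S)={b,c}  FIRST(A)={a,c}  FIRST(B)={c}

FIRST(A) = ["a", "c"]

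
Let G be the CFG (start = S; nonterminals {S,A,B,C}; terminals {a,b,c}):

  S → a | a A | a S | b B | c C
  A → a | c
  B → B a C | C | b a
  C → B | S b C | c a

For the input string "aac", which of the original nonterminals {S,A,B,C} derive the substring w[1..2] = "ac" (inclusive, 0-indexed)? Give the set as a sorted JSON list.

Convert to CNF:
  S -> T0 A | T0 S | T1 B | T2 C | a
  A -> a | c
  B -> B X3 | S X4 | T1 T0 | T2 T0
  C -> B X5 | S X6 | T1 T0 | T2 T0
  T0 -> a
  T1 -> b
  T2 -> c
  X3 -> T0 C
  X4 -> T1 C
  X5 -> T0 C
  X6 -> T1 C

CYK fill, restricted to cells inside w[1..2]:
  T[1,1] 'a' = {A,S,T0}  orig:{A,S}
  T[2,2] 'c' = {A,T2}  orig:{A}
  T[1,2] 'ac' = {S}

Original NTs in T[1,2] deriving "ac": ["S"]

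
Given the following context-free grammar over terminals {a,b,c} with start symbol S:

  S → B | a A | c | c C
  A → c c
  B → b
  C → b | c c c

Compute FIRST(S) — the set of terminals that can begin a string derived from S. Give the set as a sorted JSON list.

FIRST sets, iterate to fixpoint:
pass 1:
  A via A→c c: +{c}
  B via B→b: +{b}
  C via C→b: +{b}
  C via C→c c c: +{c}
  S via S→B: +{b}
  S via S→a A: +{a}
  S via S→c: +{c}
  FIRST[S]={a,b,c}  FIRST[A]={c}  FIRST[B]={b}  FIRST[C]={b,c}
pass 2: (stable)
  FIRST[S]={a,b,c}  FIRST[A]={c}  FIRST[B]={b}  FIRST[C]={b,c}

FIRST(S) = ["a", "b", "c"]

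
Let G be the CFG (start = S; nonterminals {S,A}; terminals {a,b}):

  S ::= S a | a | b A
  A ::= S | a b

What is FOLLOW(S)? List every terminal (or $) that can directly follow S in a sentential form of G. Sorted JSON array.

FIRST sets, iterate to fixpoint:
iter 1:
  A via A→a b: +{a}
  S via S→a: +{a}
  S via S→b A: +{b}
  FIRST[S]={a,b}  FIRST[A]={a}
iter 2:
  A via A→S: +{b}
  FIRST[S]={a,b}  FIRST[A]={a,b}
iter 3: — fixpoint
  FIRST[S]={a,b}  FIRST[A]={a,b}

FOLLOW iteration:
seed FOLLOW(S) with $
round 1:
  S→S a: FOLLOW(S) ⊇ FIRST(a) = {a}; new: +{a}
  S→b A: FOLLOW(A) ⊇ FOLLOW(S) ⊇ {$,a}; new: +{$,a}
  S: {$,a}  A: {$,a}
round 2: done
  S: {$,a}  A: {$,a}

FOLLOW(S) = ["$", "a"]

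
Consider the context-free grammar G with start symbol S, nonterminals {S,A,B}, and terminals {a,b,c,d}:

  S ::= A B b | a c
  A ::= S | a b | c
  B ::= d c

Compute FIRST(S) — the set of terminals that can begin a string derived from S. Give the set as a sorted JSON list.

FIRST sets, iterate to fixpoint:
iter 1:
  A via A→a b: +{a}
  A via A→c: +{c}
  B via B→d c: +{d}
  S via S→A B b: +{a,c}
  FIRST[S]={a,c}  FIRST[A]={a,c}  FIRST[B]={d}
iter 2: done
  FIRST[S]={a,c}  FIRST[A]={a,c}  FIRST[B]={d}

FIRST(S) = ["a", "c"]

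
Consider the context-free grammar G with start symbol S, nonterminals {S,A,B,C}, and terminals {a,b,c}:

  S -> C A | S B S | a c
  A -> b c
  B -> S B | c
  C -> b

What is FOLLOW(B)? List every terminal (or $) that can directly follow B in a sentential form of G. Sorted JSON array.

FIRST sets, iterate to fixpoint:
[1]
  A via A→b c: +{b}
  B via B→c: +{c}
  C via C→b: +{b}
  S via S→C A: +{b}
  S via S→a c: +{a}
  FIRST[S]={a,b}  FIRST[A]={b}  FIRST[B]={c}  FIRST[C]={b}
[2]
  B via B→S B: +{a,b}
  FIRST[S]={a,b}  FIRST[A]={b}  FIRST[B]={a,b,c}  FIRST[C]={b}
[3] — fixpoint
  FIRST[S]={a,b}  FIRST[A]={b}  FIRST[B]={a,b,c}  FIRST[C]={b}

FOLLOW sets:
seed FOLLOW(S) with $
[1]
  B→S B: FOLLOW(S) ⊇ FIRST(B) = {a,b,c}; new: +{a,b,c}
  S→C A: FOLLOW(C) ⊇ FIRST(A) = {b}; new: +{b}
  S→C A: FOLLOW(A) ⊇ FOLLOW(S) ⊇ {$,a,b,c}; new: +{$,a,b,c}
  S→S B S: FOLLOW(B) ⊇ FIRST(S) = {a,b}; new: +{a,b}
  FOLLOW(S)={$,a,b,c}  FOLLOW(A)={$,a,b,c}  FOLLOW(B)={a,b}  FOLLOW(C)={b}
[2] — fixpoint
  FOLLOW(S)={$,a,b,c}  FOLLOW(A)={$,a,b,c}  FOLLOW(B)={a,b}  FOLLOW(C)={b}

FOLLOW(B) = ["a", "b"]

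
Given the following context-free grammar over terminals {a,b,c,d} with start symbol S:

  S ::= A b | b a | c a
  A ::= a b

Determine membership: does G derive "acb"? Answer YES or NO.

Convert to CNF:
  S -> A T1 | T1 T0 | T2 T0
  A -> T0 T1
  T0 -> a
  T1 -> b
  T2 -> c

CYK fill:
  T[0,0] 'a' = {T0}  orig:{}
  T[1,1] 'c' = {T2}  orig:{}
  T[2,2] 'b' = {T1}  orig:{}
  T[0,1] 'ac' = ∅
  T[1,2] 'cb' = ∅
  T[0,2] 'acb' = ∅

S ∉ T[0,2] ⇒ NO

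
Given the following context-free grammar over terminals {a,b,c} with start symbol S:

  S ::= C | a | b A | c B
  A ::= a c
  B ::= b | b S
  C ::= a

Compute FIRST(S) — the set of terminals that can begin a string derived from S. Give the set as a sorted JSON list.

FIRST iteration:
pass 1:
  A via A→a c: +{a}
  B via B→b: +{b}
  C via C→a: +{a}
  S via S→C: +{a}
  S via S→b A: +{b}
  S via S→c B: +{c}
  FIRST[S]={a,b,c}  FIRST[A]={a}  FIRST[B]={b}  FIRST[C]={a}
pass 2: — fixpoint
  FIRST[S]={a,b,c}  FIRST[A]={a}  FIRST[B]={b}  FIRST[C]={a}

FIRST(S) = ["a", "b", "c"]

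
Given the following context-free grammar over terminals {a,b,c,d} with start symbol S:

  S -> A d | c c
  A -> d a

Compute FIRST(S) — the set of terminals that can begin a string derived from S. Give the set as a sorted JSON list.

FIRST sets, iterate to fixpoint:
pass 1:
  A via A→d a: +{d}
  S via S→A d: +{d}
  S via S→c c: +{c}
  FIRST(S)={c,d}  FIRST(A)={d}
pass 2: (no change)
  FIRST(S)={c,d}  FIRST(A)={d}

FIRST(S) = ["c", "d"]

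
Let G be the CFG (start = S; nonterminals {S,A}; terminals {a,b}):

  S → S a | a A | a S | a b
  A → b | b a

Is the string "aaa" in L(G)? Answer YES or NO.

Convert to CNF:
  S -> S T1 | T1 A | T1 S | T1 T0
  A -> T0 T1 | b
  T0 -> b
  T1 -> a

Fill CYK table bottom-up:
  [0..0]={T1}  "a"  orig:{}
  [1..1]={T1}  "a"  orig:{}
  [2..2]={T1}  "a"  orig:{}
  [0..1]=∅  "aa"
  [1..2]=∅  "aa"
  [0..2]=∅  "aaa"

S ∉ T[0,2] ⇒ NO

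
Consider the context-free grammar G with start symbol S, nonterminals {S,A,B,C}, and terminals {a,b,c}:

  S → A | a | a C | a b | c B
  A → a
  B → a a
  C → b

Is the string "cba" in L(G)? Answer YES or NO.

Convert to CNF:
  S -> T0 C | T0 T1 | T2 B | a
  A -> a
  B -> T0 T0
  C -> b
  T0 -> a
  T1 -> b
  T2 -> c

CYK table (by increasing span):
  cell(0,0) c: {T2}  orig:{}
  cell(1,1) b: {C,T1}  orig:{C}
  cell(2,2) a: {A,S,T0}  orig:{A,S}
  cell(0,1) cb: ∅
  cell(1,2) ba: ∅
  cell(0,2) cba: ∅

S ∉ T[0,2] ⇒ NO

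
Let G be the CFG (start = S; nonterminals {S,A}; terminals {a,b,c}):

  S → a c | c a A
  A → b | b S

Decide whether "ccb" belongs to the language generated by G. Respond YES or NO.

Convert to CNF:
  S -> T1 T2 | T2 X3
  A -> T0 S | b
  T0 -> b
  T1 -> a
  T2 -> c
  X3 -> T1 A

CYK fill:
  [0..0]={T2}  "c"  orig:{}
  [1..1]={T2}  "c"  orig:{}
  [2..2]={A,T0}  "b"  orig:{A}
  [0..1]=∅  "cc"
  [1..2]=∅  "cb"
  [0..2]=∅  "ccb"

S ∉ T[0,2] ⇒ NO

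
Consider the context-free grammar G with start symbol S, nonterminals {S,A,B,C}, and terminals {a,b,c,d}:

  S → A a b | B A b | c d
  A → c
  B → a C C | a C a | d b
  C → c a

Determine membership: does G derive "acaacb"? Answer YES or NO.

Convert to CNF:
  S -> A X6 | B X7 | T3 T1
  A -> c
  B -> T0 X4 | T0 X5 | T1 T2
  C -> T3 T0
  T0 -> a
  T1 -> d
  T2 -> b
  T3 -> c
  X4 -> C C
  X5 -> C T0
  X6 -> T0 T2
  X7 -> A T2

CYK table (by increasing span):
  [0..0]={T0}  "a"  orig:{}
  [1..1]={A,T3}  "c"  orig:{A}
  [2..2]={T0}  "a"  orig:{}
  [3..3]={T0}  "a"  orig:{}
  [4..4]={A,T3}  "c"  orig:{A}
  [5..5]={T2}  "b"  orig:{}
  [0..1]=∅  "ac"
  [1..2]={C}  "ca"
  [2..3]=∅  "aa"
  [3..4]=∅  "ac"
  [4..5]={X7}  "cb"  orig:{}
  [0..2]=∅  "aca"
  [1..3]={X5}  "caa"  orig:{}
  [2..4]=∅  "aac"
  [3..5]=∅  "acb"
  [0..3]={B}  "acaa"
  [1..4]=∅  "caac"
  [2..5]=∅  "aacb"
  [0..4]=∅  "acaac"
  [1..5]=∅  "caacb"
  [0..5]={S}  "acaacb"

S ∈ T[0,5] ⇒ YES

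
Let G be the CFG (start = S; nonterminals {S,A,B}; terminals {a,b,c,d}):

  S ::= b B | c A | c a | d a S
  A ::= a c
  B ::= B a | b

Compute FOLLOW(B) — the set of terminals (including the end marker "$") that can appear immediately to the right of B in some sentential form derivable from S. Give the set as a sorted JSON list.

FIRST sets, iterate to fixpoint:
[1]
  A via A→a c: +{a}
  B via B→b: +{b}
  S via S→b B: +{b}
  S via S→c A: +{c}
  S via S→d a S: +{d}
  FIRST(S)={b,c,d}  FIRST(A)={a}  FIRST(B)={b}
[2] done
  FIRST(S)={b,c,d}  FIRST(A)={a}  FIRST(B)={b}

Compute FOLLOW by fixpoint:
FOLLOW(S) := {$}
iter 1:
  B→B a: FOLLOW(B) ⊇ FIRST(a) = {a}; new: +{a}
  S→b B: FOLLOW(B) ⊇ FOLLOW(S) ⊇ {$}; new: +{$}
  S→c A: FOLLOW(A) ⊇ FOLLOW(S) ⊇ {$}; new: +{$}
  S: {$}  A: {$}  B: {$,a}
iter 2: — fixpoint
  S: {$}  A: {$}  B: {$,a}

FOLLOW(B) = ["$", "a"]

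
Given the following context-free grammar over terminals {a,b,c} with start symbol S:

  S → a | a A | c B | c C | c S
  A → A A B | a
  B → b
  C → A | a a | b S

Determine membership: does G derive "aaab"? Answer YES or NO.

CNF form of G:
  S -> T0 A | T2 B | T2 C | T2 S | a
  A -> A X3 | a
  B -> b
  C -> A X4 | T0 T0 | T1 S | a
  T0 -> a
  T1 -> b
  T2 -> c
  X3 -> A B
  X4 -> A B

CYK fill:
  T[0,0] 'a' = {A,C,S,T0}  orig:{A,C,S}
  T[1,1] 'a' = {A,C,S,T0}  orig:{A,C,S}
  T[2,2] 'a' = {A,C,S,T0}  orig:{A,C,S}
  T[3,3] 'b' = {B,T1}  orig:{B}
  T[0,1] 'aa' = {C,S}
  T[1,2] 'aa' = {C,S}
  T[2,3] 'ab' = {X3,X4}  orig:{}
  T[0,2] 'aaa' = ∅
  T[1,3] 'aab' = {A,C}
  T[0,3] 'aaab' = {S}

S ∈ T[0,3] ⇒ YES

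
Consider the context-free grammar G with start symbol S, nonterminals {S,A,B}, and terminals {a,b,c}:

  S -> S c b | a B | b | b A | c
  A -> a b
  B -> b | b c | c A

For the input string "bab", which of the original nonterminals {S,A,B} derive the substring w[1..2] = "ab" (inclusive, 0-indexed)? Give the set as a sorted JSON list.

CNF form of G:
  S -> S X3 | T0 B | T1 A | b | c
  A -> T0 T1
  B -> T1 T2 | T2 A | b
  T0 -> a
  T1 -> b
  T2 -> c
  X3 -> T2 T1

CYK table (by increasing span) (cells [i..j] with 1 ≤ i ≤ j ≤ 2 only):
  cell(1,1) a: {T0}  orig:{}
  cell(2,2) b: {B,S,T1}  orig:{B,S}
  cell(1,2) ab: {A,S}

Original NTs in T[1,2] deriving "ab": ["A", "S"]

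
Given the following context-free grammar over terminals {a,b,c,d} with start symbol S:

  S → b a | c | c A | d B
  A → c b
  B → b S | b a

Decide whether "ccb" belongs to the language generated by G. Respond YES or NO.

Convert to CNF:
  S -> T0 A | T1 T2 | T3 B | c
  A -> T0 T1
  B -> T1 S | T1 T2
  T0 -> c
  T1 -> b
  T2 -> a
  T3 -> d

CYK fill:
  [0..0]={S,T0}  "c"  orig:{S}
  [1..1]={S,T0}  "c"  orig:{S}
  [2..2]={T1}  "b"  orig:{}
  [0..1]=∅  "cc"
  [1..2]={A}  "cb"
  [0..2]={S}  "ccb"

S ∈ T[0,2] ⇒ YES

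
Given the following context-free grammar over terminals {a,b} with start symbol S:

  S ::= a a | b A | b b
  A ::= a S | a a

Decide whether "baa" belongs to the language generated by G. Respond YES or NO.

CNF form of G:
  S -> T0 T0 | T1 A | T1 T1
  A -> T0 S | T0 T0
  T0 -> a
  T1 -> b

Fill CYK table bottom-up:
  [0..0]={T1}  "b"  orig:{}
  [1..1]={T0}  "a"  orig:{}
  [2..2]={T0}  "a"  orig:{}
  [0..1]=∅  "ba"
  [1..2]={A,S}  "aa"
  [0..2]={S}  "baa"

S ∈ T[0,2] ⇒ YES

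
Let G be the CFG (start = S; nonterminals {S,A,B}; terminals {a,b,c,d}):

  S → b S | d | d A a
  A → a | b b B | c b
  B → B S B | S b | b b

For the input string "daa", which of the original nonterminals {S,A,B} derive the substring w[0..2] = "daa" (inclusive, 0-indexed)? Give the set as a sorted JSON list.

CNF form of G:
  S -> T0 S | T2 X6 | d
  A -> T0 X4 | T1 T0 | a
  B -> B X5 | S T0 | T0 T0
  T0 -> b
  T1 -> c
  T2 -> d
  T3 -> a
  X4 -> T0 B
  X5 -> S B
  X6 -> A T3

CYK fill (cells [i..j] with 0 ≤ i ≤ j ≤ 2 only):
  T[0,0] 'd' = {S,T2}  orig:{S}
  T[1,1] 'a' = {A,T3}  orig:{A}
  T[2,2] 'a' = {A,T3}  orig:{A}
  T[0,1] 'da' = ∅
  T[1,2] 'aa' = {X6}  orig:{}
  T[0,2] 'daa' = {S}

Original NTs in T[0,2] deriving "daa": ["S"]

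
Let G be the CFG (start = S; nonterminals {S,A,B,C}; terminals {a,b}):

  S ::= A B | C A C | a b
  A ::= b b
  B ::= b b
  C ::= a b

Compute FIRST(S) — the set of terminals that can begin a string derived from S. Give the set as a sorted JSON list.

FIRST iteration:
iter 1:
  A via A→b b: +{b}
  B via B→b b: +{b}
  C via C→a b: +{a}
  S via S→A B: +{b}
  S via S→C A C: +{a}
  FIRST(S)={a,b}  FIRST(A)={b}  FIRST(B)={b}  FIRST(C)={a}
iter 2: (stable)
  FIRST(S)={a,b}  FIRST(A)={b}  FIRST(B)={b}  FIRST(C)={a}

FIRST(S) = ["a", "b"]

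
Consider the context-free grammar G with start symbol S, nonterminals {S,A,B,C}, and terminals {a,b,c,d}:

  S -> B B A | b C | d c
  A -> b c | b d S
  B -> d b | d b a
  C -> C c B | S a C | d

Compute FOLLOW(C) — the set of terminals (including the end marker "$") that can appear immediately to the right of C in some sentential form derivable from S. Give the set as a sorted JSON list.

FIRST sets, iterate to fixpoint:
iter 1:
  A via A→b c: +{b}
  B via B→d b: +{d}
  C via C→d: +{d}
  S via S→B B A: +{d}
  S via S→b C: +{b}
  S: {b,d}  A: {b}  B: {d}  C: {d}
iter 2:
  C via C→S a C: +{b}
  S: {b,d}  A: {b}  B: {d}  C: {b,d}
iter 3: (stable)
  S: {b,d}  A: {b}  B: {d}  C: {b,d}

Compute FOLLOW by fixpoint:
FOLLOW(S) := {$}
[1]
  C→C c B: FOLLOW(C) ⊇ FIRST(c) = {c}; new: +{c}
  C→C c B: FOLLOW(B) ⊇ FOLLOW(C) ⊇ {c}; new: +{c}
  C→S a C: FOLLOW(S) ⊇ FIRST(a) = {a}; new: +{a}
  S→B B A: FOLLOW(B) ⊇ FIRST(B) = {d}; new: +{d}
  S→B B A: FOLLOW(B) ⊇ FIRST(A) = {b}; new: +{b}
  S→B B A: FOLLOW(A) ⊇ FOLLOW(S) ⊇ {$,a}; new: +{$,a}
  S→b C: FOLLOW(C) ⊇ FOLLOW(S) ⊇ {$,a}; new: +{$,a}
  S: {$,a}  A: {$,a}  B: {b,c,d}  C: {$,a,c}
[2]
  C→C c B: FOLLOW(B) ⊇ FOLLOW(C) ⊇ {$,a,c}; new: +{$,a}
  S: {$,a}  A: {$,a}  B: {$,a,b,c,d}  C: {$,a,c}
[3] (stable)
  S: {$,a}  A: {$,a}  B: {$,a,b,c,d}  C: {$,a,c}

FOLLOW(C) = ["$", "a", "c"]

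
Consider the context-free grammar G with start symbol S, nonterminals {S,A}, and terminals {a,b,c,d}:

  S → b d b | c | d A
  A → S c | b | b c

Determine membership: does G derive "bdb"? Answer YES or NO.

CNF form of G:
  S -> T1 X3 | T2 A | c
  A -> S T0 | T1 T0 | b
  T0 -> c
  T1 -> b
  T2 -> d
  X3 -> T2 T1

CYK table (by increasing span):
  [0..0]={A,T1}  "b"  orig:{A}
  [1..1]={T2}  "d"  orig:{}
  [2..2]={A,T1}  "b"  orig:{A}
  [0..1]=∅  "bd"
  [1..2]={S,X3}  "db"  orig:{S}
  [0..2]={S}  "bdb"

S ∈ T[0,2] ⇒ YES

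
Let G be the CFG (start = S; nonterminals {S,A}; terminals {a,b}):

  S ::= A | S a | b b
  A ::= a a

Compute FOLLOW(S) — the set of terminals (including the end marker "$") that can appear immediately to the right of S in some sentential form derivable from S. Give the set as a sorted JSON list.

FIRST iteration:
iter 1:
  A via A→a a: +{a}
  S via S→A: +{a}
  S via S→b b: +{b}
  S: {a,b}  A: {a}
iter 2: — fixpoint
  S: {a,b}  A: {a}

Compute FOLLOW by fixpoint:
FOLLOW(S) := {$}
pass 1:
  S→A: FOLLOW(A) ⊇ FOLLOW(S) ⊇ {$}; new: +{$}
  S→S a: FOLLOW(S) ⊇ FIRST(a) = {a}; new: +{a}
  FOLLOW(S)={$,a}  FOLLOW(A)={$}
pass 2:
  S→A: FOLLOW(A) ⊇ FOLLOW(S) ⊇ {$,a}; new: +{a}
  FOLLOW(S)={$,a}  FOLLOW(A)={$,a}
pass 3: (stable)
  FOLLOW(S)={$,a}  FOLLOW(A)={$,a}

FOLLOW(S) = ["$", "a"]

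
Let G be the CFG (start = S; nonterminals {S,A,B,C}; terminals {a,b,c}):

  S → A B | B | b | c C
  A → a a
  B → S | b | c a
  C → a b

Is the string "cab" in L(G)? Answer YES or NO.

Convert to CNF:
  S -> A B | T1 C | T1 T0 | b
  A -> T0 T0
  B -> A B | T1 C | T1 T0 | b
  C -> T0 T2
  T0 -> a
  T1 -> c
  T2 -> b

CYK fill:
  T[0,0] 'c' = {T1}  orig:{}
  T[1,1] 'a' = {T0}  orig:{}
  T[2,2] 'b' = {B,S,T2}  orig:{B,S}
  T[0,1] 'ca' = {B,S}
  T[1,2] 'ab' = {C}
  T[0,2] 'cab' = {B,S}

S ∈ T[0,2] ⇒ YES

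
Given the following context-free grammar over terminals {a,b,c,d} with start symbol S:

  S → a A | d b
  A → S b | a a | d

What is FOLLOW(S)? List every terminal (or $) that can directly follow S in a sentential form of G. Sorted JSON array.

Compute FIRST by fixpoint:
iter 1:
  A via A→a a: +{a}
  A via A→d: +{d}
  S via S→a A: +{a}
  S via S→d b: +{d}
  FIRST[S]={a,d}  FIRST[A]={a,d}
iter 2: done
  FIRST[S]={a,d}  FIRST[A]={a,d}

Compute FOLLOW by fixpoint:
FOLLOW(S) := {$}
pass 1:
  A→S b: FOLLOW(S) ⊇ FIRST(b) = {b}; new: +{b}
  S→a A: FOLLOW(A) ⊇ FOLLOW(S) ⊇ {$,b}; new: +{$,b}
  FOLLOW(S)={$,b}  FOLLOW(A)={$,b}
pass 2: — fixpoint
  FOLLOW(S)={$,b}  FOLLOW(A)={$,b}

FOLLOW(S) = ["$", "b"]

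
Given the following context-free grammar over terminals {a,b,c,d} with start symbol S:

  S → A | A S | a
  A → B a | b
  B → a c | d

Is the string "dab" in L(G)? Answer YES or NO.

Convert to CNF:
  S -> A S | B T0 | a | b
  A -> B T0 | b
  B -> T0 T1 | d
  T0 -> a
  T1 -> c

Fill CYK table bottom-up:
  T[0,0] 'd' = {B}
  T[1,1] 'a' = {S,T0}  orig:{S}
  T[2,2] 'b' = {A,S}
  T[0,1] 'da' = {A,S}
  T[1,2] 'ab' = ∅
  T[0,2] 'dab' = {S}

S ∈ T[0,2] ⇒ YES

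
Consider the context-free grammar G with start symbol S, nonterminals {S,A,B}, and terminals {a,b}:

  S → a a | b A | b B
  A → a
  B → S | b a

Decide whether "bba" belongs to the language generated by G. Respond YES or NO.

Convert to CNF:
  S -> T0 T0 | T1 A | T1 B
  A -> a
  B -> T0 T0 | T1 A | T1 B | T1 T0
  T0 -> a
  T1 -> b

Fill CYK table bottom-up:
  [0..0]={T1}  "b"  orig:{}
  [1..1]={T1}  "b"  orig:{}
  [2..2]={A,T0}  "a"  orig:{A}
  [0..1]=∅  "bb"
  [1..2]={B,S}  "ba"
  [0..2]={B,S}  "bba"

S ∈ T[0,2] ⇒ YES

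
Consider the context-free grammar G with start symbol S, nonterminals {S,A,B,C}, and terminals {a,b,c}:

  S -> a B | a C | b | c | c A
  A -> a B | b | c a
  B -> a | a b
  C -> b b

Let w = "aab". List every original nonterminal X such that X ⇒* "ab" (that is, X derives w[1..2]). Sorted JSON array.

Convert to CNF:
  S -> T0 B | T0 C | T1 A | b | c
  A -> T0 B | T1 T0 | b
  B -> T0 T2 | a
  C -> T2 T2
  T0 -> a
  T1 -> c
  T2 -> b

Fill CYK table bottom-up, restricted to cells inside w[1..2]:
  cell(1,1) a: {B,T0}  orig:{B}
  cell(2,2) b: {A,S,T2}  orig:{A,S}
  cell(1,2) ab: {B}

Original NTs in T[1,2] deriving "ab": ["B"]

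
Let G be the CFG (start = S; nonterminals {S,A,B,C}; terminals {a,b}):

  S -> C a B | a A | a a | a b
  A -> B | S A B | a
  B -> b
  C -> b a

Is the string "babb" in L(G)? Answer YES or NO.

CNF form of G:
  S -> C X3 | T1 A | T1 T0 | T1 T1
  A -> S X2 | a | b
  B -> b
  C -> T0 T1
  T0 -> b
  T1 -> a
  X2 -> A B
  X3 -> T1 B

CYK fill:
  T[0,0] 'b' = {A,B,T0}  orig:{A,B}
  T[1,1] 'a' = {A,T1}  orig:{A}
  T[2,2] 'b' = {A,B,T0}  orig:{A,B}
  T[3,3] 'b' = {A,B,T0}  orig:{A,B}
  T[0,1] 'ba' = {C}
  T[1,2] 'ab' = {S,X2,X3}  orig:{S}
  T[2,3] 'bb' = {X2}  orig:{}
  T[0,2] 'bab' = ∅
  T[1,3] 'abb' = ∅
  T[0,3] 'babb' = ∅

S ∉ T[0,3] ⇒ NO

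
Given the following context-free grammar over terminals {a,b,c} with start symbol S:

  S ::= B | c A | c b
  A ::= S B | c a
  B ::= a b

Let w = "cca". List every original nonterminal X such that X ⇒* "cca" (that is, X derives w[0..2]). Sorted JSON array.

Convert to CNF:
  S -> T0 A | T0 T2 | T1 T2
  A -> S B | T0 T1
  B -> T1 T2
  T0 -> c
  T1 -> a
  T2 -> b

Fill CYK table bottom-up (cells [i..j] with 0 ≤ i ≤ j ≤ 2 only):
  T[0,0] 'c' = {T0}  orig:{}
  T[1,1] 'c' = {T0}  orig:{}
  T[2,2] 'a' = {T1}  orig:{}
  T[0,1] 'cc' = ∅
  T[1,2] 'ca' = {A}
  T[0,2] 'cca' = {S}

Original NTs in T[0,2] deriving "cca": ["S"]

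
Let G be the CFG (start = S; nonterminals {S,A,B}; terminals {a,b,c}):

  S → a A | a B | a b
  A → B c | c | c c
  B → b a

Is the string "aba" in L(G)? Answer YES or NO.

CNF form of G:
  S -> T2 A | T2 B | T2 T1
  A -> B T0 | T0 T0 | c
  B -> T1 T2
  T0 -> c
  T1 -> b
  T2 -> a

CYK fill:
  cell(0,0) a: {T2}  orig:{}
  cell(1,1) b: {T1}  orig:{}
  cell(2,2) a: {T2}  orig:{}
  cell(0,1) ab: {S}
  cell(1,2) ba: {B}
  cell(0,2) aba: {S}

S ∈ T[0,2] ⇒ YES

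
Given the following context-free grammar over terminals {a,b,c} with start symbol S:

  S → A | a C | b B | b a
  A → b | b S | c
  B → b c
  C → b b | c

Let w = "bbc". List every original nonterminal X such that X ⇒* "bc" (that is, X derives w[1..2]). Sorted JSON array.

Convert to CNF:
  S -> T0 B | T0 S | T0 T2 | T2 C | b | c
  A -> T0 S | b | c
  B -> T0 T1
  C -> T0 T0 | c
  T0 -> b
  T1 -> c
  T2 -> a

CYK fill (cells [i..j] with 1 ≤ i ≤ j ≤ 2 only):
  T[1,1] 'b' = {A,S,T0}  orig:{A,S}
  T[2,2] 'c' = {A,C,S,T1}  orig:{A,C,S}
  T[1,2] 'bc' = {A,B,S}

Original NTs in T[1,2] deriving "bc": ["A", "B", "S"]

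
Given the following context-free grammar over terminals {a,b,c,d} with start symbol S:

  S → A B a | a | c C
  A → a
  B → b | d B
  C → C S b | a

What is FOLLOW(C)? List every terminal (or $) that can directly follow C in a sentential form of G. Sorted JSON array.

FIRST iteration:
iter 1:
  A via A→a: +{a}
  B via B→b: +{b}
  B via B→d B: +{d}
  C via C→a: +{a}
  S via S→A B a: +{a}
  S via S→c C: +{c}
  S: {a,c}  A: {a}  B: {b,d}  C: {a}
iter 2: — fixpoint
  S: {a,c}  A: {a}  B: {b,d}  C: {a}

FOLLOW sets:
initialize: $ ∈ FOLLOW(S)
pass 1:
  C→C S b: FOLLOW(C) ⊇ FIRST(S) = {a,c}; new: +{a,c}
  C→C S b: FOLLOW(S) ⊇ FIRST(b) = {b}; new: +{b}
  S→A B a: FOLLOW(A) ⊇ FIRST(B) = {b,d}; new: +{b,d}
  S→A B a: FOLLOW(B) ⊇ FIRST(a) = {a}; new: +{a}
  S→c C: FOLLOW(C) ⊇ FOLLOW(S) ⊇ {$,b}; new: +{$,b}
  S: {$,b}  A: {b,d}  B: {a}  C: {$,a,b,c}
pass 2: (stable)
  S: {$,b}  A: {b,d}  B: {a}  C: {$,a,b,c}

FOLLOW(C) = ["$", "a", "b", "c"]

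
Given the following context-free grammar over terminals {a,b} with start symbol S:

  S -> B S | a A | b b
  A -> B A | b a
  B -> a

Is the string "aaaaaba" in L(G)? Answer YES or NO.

CNF form of G:
  S -> B S | T0 T0 | T1 A
  A -> B A | T0 T1
  B -> a
  T0 -> b
  T1 -> a

CYK table (by increasing span):
  cell(0,0) a: {B,T1}  orig:{B}
  cell(1,1) a: {B,T1}  orig:{B}
  cell(2,2) a: {B,T1}  orig:{B}
  cell(3,3) a: {B,T1}  orig:{B}
  cell(4,4) a: {B,T1}  orig:{B}
  cell(5,5) b: {T0}  orig:{}
  cell(6,6) a: {B,T1}  orig:{B}
  cell(0,1) aa: ∅
  cell(1,2) aa: ∅
  cell(2,3) aa: ∅
  cell(3,4) aa: ∅
  cell(4,5) ab: ∅
  cell(5,6) ba: {A}
  cell(0,2) aaa: ∅
  cell(1,3) aaa: ∅
  cell(2,4) aaa: ∅
  cell(3,5) aab: ∅
  cell(4,6) aba: {A,S}
  cell(0,3) aaaa: ∅
  cell(1,4) aaaa: ∅
  cell(2,5) aaab: ∅
  cell(3,6) aaba: {A,S}
  cell(0,4) aaaaa: ∅
  cell(1,5) aaaab: ∅
  cell(2,6) aaaba: {A,S}
  cell(0,5) aaaaab: ∅
  cell(1,6) aaaaba: {A,S}
  cell(0,6) aaaaaba: {A,S}

S ∈ T[0,6] ⇒ YES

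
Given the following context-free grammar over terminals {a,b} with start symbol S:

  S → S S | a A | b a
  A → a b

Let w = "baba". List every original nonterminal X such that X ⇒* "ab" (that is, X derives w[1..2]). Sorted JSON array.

CNF form of G:
  S -> S S | T0 A | T1 T0
  A -> T0 T1
  T0 -> a
  T1 -> b

Fill CYK table bottom-up, restricted to cells inside w[1..2]:
  [1..1]={T0}  "a"  orig:{}
  [2..2]={T1}  "b"  orig:{}
  [1..2]={A}  "ab"

Original NTs in T[1,2] deriving "ab": ["A"]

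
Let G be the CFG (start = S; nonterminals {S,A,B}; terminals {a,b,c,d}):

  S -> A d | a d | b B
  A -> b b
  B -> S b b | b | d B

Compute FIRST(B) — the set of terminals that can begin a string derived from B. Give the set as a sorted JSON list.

Compute FIRST by fixpoint:
round 1:
  A via A→b b: +{b}
  B via B→b: +{b}
  B via B→d B: +{d}
  S via S→A d: +{b}
  S via S→a d: +{a}
  FIRST(S)={a,b}  FIRST(A)={b}  FIRST(B)={b,d}
round 2:
  B via B→S b b: +{a}
  FIRST(S)={a,b}  FIRST(A)={b}  FIRST(B)={a,b,d}
round 3: (no change)
  FIRST(S)={a,b}  FIRST(A)={b}  FIRST(B)={a,b,d}

FIRST(B) = ["a", "b", "d"]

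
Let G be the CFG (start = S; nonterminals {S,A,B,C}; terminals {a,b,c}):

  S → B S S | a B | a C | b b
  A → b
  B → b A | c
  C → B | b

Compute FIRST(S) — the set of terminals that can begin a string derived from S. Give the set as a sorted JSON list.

FIRST iteration:
round 1:
  A via A→b: +{b}
  B via B→b A: +{b}
  B via B→c: +{c}
  C via C→B: +{b,c}
  S via S→B S S: +{b,c}
  S via S→a B: +{a}
  S: {a,b,c}  A: {b}  B: {b,c}  C: {b,c}
round 2: — fixpoint
  S: {a,b,c}  A: {b}  B: {b,c}  C: {b,c}

FIRST(S) = ["a", "b", "c"]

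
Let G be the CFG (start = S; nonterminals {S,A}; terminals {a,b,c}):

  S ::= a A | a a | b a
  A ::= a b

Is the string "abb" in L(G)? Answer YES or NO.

Convert to CNF:
  S -> T0 A | T0 T0 | T1 T0
  A -> T0 T1
  T0 -> a
  T1 -> b

CYK table (by increasing span):
  [0..0]={T0}  "a"  orig:{}
  [1..1]={T1}  "b"  orig:{}
  [2..2]={T1}  "b"  orig:{}
  [0..1]={A}  "ab"
  [1..2]=∅  "bb"
  [0..2]=∅  "abb"

S ∉ T[0,2] ⇒ NO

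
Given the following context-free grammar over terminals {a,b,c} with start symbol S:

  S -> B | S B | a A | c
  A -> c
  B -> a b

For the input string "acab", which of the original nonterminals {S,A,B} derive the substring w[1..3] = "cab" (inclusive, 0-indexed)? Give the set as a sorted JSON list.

Convert to CNF:
  S -> S B | T0 A | T0 T1 | c
  A -> c
  B -> T0 T1
  T0 -> a
  T1 -> b

Fill CYK table bottom-up, restricted to cells inside w[1..3]:
  T[1,1] 'c' = {A,S}
  T[2,2] 'a' = {T0}  orig:{}
  T[3,3] 'b' = {T1}  orig:{}
  T[1,2] 'ca' = ∅
  T[2,3] 'ab' = {B,S}
  T[1,3] 'cab' = {S}

Original NTs in T[1,3] deriving "cab": ["S"]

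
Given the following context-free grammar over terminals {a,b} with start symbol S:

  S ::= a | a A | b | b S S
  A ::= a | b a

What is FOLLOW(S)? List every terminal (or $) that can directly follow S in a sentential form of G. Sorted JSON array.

FIRST iteration:
[1]
  A via A→a: +{a}
  A via A→b a: +{b}
  S via S→a: +{a}
  S via S→b: +{b}
  FIRST[S]={a,b}  FIRST[A]={a,b}
[2] done
  FIRST[S]={a,b}  FIRST[A]={a,b}

FOLLOW iteration:
FOLLOW(S) := {$}
pass 1:
  S→a A: FOLLOW(A) ⊇ FOLLOW(S) ⊇ {$}; new: +{$}
  S→b S S: FOLLOW(S) ⊇ FIRST(S) = {a,b}; new: +{a,b}
  FOLLOW(S)={$,a,b}  FOLLOW(A)={$}
pass 2:
  S→a A: FOLLOW(A) ⊇ FOLLOW(S) ⊇ {$,a,b}; new: +{a,b}
  FOLLOW(S)={$,a,b}  FOLLOW(A)={$,a,b}
pass 3: (no change)
  FOLLOW(S)={$,a,b}  FOLLOW(A)={$,a,b}

FOLLOW(S) = ["$", "a", "b"]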